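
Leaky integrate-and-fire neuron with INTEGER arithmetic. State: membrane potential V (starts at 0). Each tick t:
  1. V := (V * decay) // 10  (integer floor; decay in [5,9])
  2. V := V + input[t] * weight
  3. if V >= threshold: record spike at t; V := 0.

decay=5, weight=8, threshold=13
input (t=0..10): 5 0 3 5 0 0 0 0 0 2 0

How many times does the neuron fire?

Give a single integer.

t=0: input=5 -> V=0 FIRE
t=1: input=0 -> V=0
t=2: input=3 -> V=0 FIRE
t=3: input=5 -> V=0 FIRE
t=4: input=0 -> V=0
t=5: input=0 -> V=0
t=6: input=0 -> V=0
t=7: input=0 -> V=0
t=8: input=0 -> V=0
t=9: input=2 -> V=0 FIRE
t=10: input=0 -> V=0

Answer: 4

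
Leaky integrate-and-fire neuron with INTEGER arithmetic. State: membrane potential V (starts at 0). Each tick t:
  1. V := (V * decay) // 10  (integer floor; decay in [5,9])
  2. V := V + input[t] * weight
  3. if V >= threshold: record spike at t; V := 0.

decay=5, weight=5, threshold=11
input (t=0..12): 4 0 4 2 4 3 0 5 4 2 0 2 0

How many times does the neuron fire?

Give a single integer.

Answer: 7

Derivation:
t=0: input=4 -> V=0 FIRE
t=1: input=0 -> V=0
t=2: input=4 -> V=0 FIRE
t=3: input=2 -> V=10
t=4: input=4 -> V=0 FIRE
t=5: input=3 -> V=0 FIRE
t=6: input=0 -> V=0
t=7: input=5 -> V=0 FIRE
t=8: input=4 -> V=0 FIRE
t=9: input=2 -> V=10
t=10: input=0 -> V=5
t=11: input=2 -> V=0 FIRE
t=12: input=0 -> V=0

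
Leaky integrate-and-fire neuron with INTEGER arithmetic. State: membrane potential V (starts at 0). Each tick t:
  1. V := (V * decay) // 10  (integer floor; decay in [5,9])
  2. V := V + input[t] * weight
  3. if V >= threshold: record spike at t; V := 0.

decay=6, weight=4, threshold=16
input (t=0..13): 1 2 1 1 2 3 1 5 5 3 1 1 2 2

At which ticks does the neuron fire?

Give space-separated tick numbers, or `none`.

t=0: input=1 -> V=4
t=1: input=2 -> V=10
t=2: input=1 -> V=10
t=3: input=1 -> V=10
t=4: input=2 -> V=14
t=5: input=3 -> V=0 FIRE
t=6: input=1 -> V=4
t=7: input=5 -> V=0 FIRE
t=8: input=5 -> V=0 FIRE
t=9: input=3 -> V=12
t=10: input=1 -> V=11
t=11: input=1 -> V=10
t=12: input=2 -> V=14
t=13: input=2 -> V=0 FIRE

Answer: 5 7 8 13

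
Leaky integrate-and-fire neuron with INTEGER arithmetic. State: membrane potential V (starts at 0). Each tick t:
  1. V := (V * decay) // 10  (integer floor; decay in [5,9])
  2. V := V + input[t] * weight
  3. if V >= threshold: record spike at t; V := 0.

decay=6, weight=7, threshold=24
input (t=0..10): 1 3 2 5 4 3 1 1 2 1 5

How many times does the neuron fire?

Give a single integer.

Answer: 5

Derivation:
t=0: input=1 -> V=7
t=1: input=3 -> V=0 FIRE
t=2: input=2 -> V=14
t=3: input=5 -> V=0 FIRE
t=4: input=4 -> V=0 FIRE
t=5: input=3 -> V=21
t=6: input=1 -> V=19
t=7: input=1 -> V=18
t=8: input=2 -> V=0 FIRE
t=9: input=1 -> V=7
t=10: input=5 -> V=0 FIRE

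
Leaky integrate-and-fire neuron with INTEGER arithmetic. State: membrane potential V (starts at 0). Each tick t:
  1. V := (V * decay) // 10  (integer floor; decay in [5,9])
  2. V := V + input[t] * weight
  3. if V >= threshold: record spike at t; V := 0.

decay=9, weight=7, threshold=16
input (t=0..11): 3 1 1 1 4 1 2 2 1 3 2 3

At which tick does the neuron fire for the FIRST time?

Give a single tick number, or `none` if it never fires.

t=0: input=3 -> V=0 FIRE
t=1: input=1 -> V=7
t=2: input=1 -> V=13
t=3: input=1 -> V=0 FIRE
t=4: input=4 -> V=0 FIRE
t=5: input=1 -> V=7
t=6: input=2 -> V=0 FIRE
t=7: input=2 -> V=14
t=8: input=1 -> V=0 FIRE
t=9: input=3 -> V=0 FIRE
t=10: input=2 -> V=14
t=11: input=3 -> V=0 FIRE

Answer: 0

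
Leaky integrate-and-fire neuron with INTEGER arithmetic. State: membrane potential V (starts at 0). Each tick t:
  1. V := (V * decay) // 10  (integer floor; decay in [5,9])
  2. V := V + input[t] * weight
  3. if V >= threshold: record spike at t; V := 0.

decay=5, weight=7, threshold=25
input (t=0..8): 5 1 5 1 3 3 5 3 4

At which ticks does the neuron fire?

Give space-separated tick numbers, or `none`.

Answer: 0 2 5 6 8

Derivation:
t=0: input=5 -> V=0 FIRE
t=1: input=1 -> V=7
t=2: input=5 -> V=0 FIRE
t=3: input=1 -> V=7
t=4: input=3 -> V=24
t=5: input=3 -> V=0 FIRE
t=6: input=5 -> V=0 FIRE
t=7: input=3 -> V=21
t=8: input=4 -> V=0 FIRE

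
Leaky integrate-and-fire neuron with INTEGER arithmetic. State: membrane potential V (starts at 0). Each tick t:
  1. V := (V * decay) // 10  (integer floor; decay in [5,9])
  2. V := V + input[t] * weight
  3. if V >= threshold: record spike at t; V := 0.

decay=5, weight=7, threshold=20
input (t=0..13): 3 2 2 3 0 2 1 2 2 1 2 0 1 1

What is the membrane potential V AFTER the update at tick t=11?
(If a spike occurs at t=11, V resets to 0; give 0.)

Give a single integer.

t=0: input=3 -> V=0 FIRE
t=1: input=2 -> V=14
t=2: input=2 -> V=0 FIRE
t=3: input=3 -> V=0 FIRE
t=4: input=0 -> V=0
t=5: input=2 -> V=14
t=6: input=1 -> V=14
t=7: input=2 -> V=0 FIRE
t=8: input=2 -> V=14
t=9: input=1 -> V=14
t=10: input=2 -> V=0 FIRE
t=11: input=0 -> V=0
t=12: input=1 -> V=7
t=13: input=1 -> V=10

Answer: 0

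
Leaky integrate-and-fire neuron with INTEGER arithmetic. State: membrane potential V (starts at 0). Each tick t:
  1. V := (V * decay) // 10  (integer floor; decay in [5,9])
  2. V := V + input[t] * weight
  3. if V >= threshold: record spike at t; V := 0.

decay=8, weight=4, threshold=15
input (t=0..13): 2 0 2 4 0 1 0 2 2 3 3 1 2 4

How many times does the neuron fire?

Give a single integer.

t=0: input=2 -> V=8
t=1: input=0 -> V=6
t=2: input=2 -> V=12
t=3: input=4 -> V=0 FIRE
t=4: input=0 -> V=0
t=5: input=1 -> V=4
t=6: input=0 -> V=3
t=7: input=2 -> V=10
t=8: input=2 -> V=0 FIRE
t=9: input=3 -> V=12
t=10: input=3 -> V=0 FIRE
t=11: input=1 -> V=4
t=12: input=2 -> V=11
t=13: input=4 -> V=0 FIRE

Answer: 4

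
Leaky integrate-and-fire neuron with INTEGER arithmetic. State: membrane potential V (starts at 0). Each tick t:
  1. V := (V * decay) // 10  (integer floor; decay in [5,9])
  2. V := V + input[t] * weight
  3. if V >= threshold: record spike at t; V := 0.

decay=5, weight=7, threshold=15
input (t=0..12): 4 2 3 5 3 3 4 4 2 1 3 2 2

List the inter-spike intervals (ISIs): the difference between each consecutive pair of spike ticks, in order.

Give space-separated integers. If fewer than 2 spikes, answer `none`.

t=0: input=4 -> V=0 FIRE
t=1: input=2 -> V=14
t=2: input=3 -> V=0 FIRE
t=3: input=5 -> V=0 FIRE
t=4: input=3 -> V=0 FIRE
t=5: input=3 -> V=0 FIRE
t=6: input=4 -> V=0 FIRE
t=7: input=4 -> V=0 FIRE
t=8: input=2 -> V=14
t=9: input=1 -> V=14
t=10: input=3 -> V=0 FIRE
t=11: input=2 -> V=14
t=12: input=2 -> V=0 FIRE

Answer: 2 1 1 1 1 1 3 2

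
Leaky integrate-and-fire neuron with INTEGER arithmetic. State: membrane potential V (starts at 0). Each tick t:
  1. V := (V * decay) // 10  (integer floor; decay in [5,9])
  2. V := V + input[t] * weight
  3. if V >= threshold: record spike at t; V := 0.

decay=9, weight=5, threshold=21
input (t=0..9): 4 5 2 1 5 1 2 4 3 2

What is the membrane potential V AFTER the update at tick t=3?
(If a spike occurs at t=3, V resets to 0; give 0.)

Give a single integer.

t=0: input=4 -> V=20
t=1: input=5 -> V=0 FIRE
t=2: input=2 -> V=10
t=3: input=1 -> V=14
t=4: input=5 -> V=0 FIRE
t=5: input=1 -> V=5
t=6: input=2 -> V=14
t=7: input=4 -> V=0 FIRE
t=8: input=3 -> V=15
t=9: input=2 -> V=0 FIRE

Answer: 14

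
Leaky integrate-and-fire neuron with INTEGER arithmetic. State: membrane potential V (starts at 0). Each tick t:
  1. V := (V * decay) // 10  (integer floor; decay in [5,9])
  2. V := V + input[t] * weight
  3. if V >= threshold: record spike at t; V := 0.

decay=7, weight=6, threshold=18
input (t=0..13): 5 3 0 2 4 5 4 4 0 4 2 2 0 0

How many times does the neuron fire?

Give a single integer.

t=0: input=5 -> V=0 FIRE
t=1: input=3 -> V=0 FIRE
t=2: input=0 -> V=0
t=3: input=2 -> V=12
t=4: input=4 -> V=0 FIRE
t=5: input=5 -> V=0 FIRE
t=6: input=4 -> V=0 FIRE
t=7: input=4 -> V=0 FIRE
t=8: input=0 -> V=0
t=9: input=4 -> V=0 FIRE
t=10: input=2 -> V=12
t=11: input=2 -> V=0 FIRE
t=12: input=0 -> V=0
t=13: input=0 -> V=0

Answer: 8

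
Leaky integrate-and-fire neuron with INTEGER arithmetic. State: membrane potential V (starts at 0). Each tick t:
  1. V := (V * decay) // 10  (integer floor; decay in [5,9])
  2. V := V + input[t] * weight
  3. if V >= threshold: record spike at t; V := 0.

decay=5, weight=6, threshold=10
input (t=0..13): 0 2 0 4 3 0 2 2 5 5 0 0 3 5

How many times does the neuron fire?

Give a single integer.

Answer: 9

Derivation:
t=0: input=0 -> V=0
t=1: input=2 -> V=0 FIRE
t=2: input=0 -> V=0
t=3: input=4 -> V=0 FIRE
t=4: input=3 -> V=0 FIRE
t=5: input=0 -> V=0
t=6: input=2 -> V=0 FIRE
t=7: input=2 -> V=0 FIRE
t=8: input=5 -> V=0 FIRE
t=9: input=5 -> V=0 FIRE
t=10: input=0 -> V=0
t=11: input=0 -> V=0
t=12: input=3 -> V=0 FIRE
t=13: input=5 -> V=0 FIRE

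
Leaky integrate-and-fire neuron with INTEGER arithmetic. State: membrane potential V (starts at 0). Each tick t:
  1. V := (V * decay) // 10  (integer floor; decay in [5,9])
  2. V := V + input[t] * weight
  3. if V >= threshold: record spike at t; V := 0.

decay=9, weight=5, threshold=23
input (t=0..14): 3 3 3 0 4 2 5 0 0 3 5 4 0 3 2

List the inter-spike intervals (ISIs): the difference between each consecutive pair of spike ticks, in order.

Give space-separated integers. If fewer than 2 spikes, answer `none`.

t=0: input=3 -> V=15
t=1: input=3 -> V=0 FIRE
t=2: input=3 -> V=15
t=3: input=0 -> V=13
t=4: input=4 -> V=0 FIRE
t=5: input=2 -> V=10
t=6: input=5 -> V=0 FIRE
t=7: input=0 -> V=0
t=8: input=0 -> V=0
t=9: input=3 -> V=15
t=10: input=5 -> V=0 FIRE
t=11: input=4 -> V=20
t=12: input=0 -> V=18
t=13: input=3 -> V=0 FIRE
t=14: input=2 -> V=10

Answer: 3 2 4 3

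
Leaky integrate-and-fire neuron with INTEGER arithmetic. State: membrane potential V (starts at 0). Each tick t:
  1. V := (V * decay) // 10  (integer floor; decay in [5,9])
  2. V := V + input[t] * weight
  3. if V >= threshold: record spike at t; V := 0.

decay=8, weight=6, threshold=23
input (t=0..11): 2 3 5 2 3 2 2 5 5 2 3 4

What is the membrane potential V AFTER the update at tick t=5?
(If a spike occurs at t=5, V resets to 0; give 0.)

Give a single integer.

Answer: 12

Derivation:
t=0: input=2 -> V=12
t=1: input=3 -> V=0 FIRE
t=2: input=5 -> V=0 FIRE
t=3: input=2 -> V=12
t=4: input=3 -> V=0 FIRE
t=5: input=2 -> V=12
t=6: input=2 -> V=21
t=7: input=5 -> V=0 FIRE
t=8: input=5 -> V=0 FIRE
t=9: input=2 -> V=12
t=10: input=3 -> V=0 FIRE
t=11: input=4 -> V=0 FIRE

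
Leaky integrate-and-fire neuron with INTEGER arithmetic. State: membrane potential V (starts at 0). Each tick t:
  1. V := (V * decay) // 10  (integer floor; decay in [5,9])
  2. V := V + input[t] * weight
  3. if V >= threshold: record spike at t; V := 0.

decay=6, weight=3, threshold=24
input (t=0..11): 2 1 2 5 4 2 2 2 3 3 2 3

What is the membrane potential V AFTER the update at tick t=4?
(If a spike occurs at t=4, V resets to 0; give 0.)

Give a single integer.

t=0: input=2 -> V=6
t=1: input=1 -> V=6
t=2: input=2 -> V=9
t=3: input=5 -> V=20
t=4: input=4 -> V=0 FIRE
t=5: input=2 -> V=6
t=6: input=2 -> V=9
t=7: input=2 -> V=11
t=8: input=3 -> V=15
t=9: input=3 -> V=18
t=10: input=2 -> V=16
t=11: input=3 -> V=18

Answer: 0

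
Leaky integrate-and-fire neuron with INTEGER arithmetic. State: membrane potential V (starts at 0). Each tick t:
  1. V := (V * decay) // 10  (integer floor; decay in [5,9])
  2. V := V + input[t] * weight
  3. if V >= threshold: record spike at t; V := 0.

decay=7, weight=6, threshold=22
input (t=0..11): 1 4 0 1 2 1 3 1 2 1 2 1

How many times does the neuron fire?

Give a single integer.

t=0: input=1 -> V=6
t=1: input=4 -> V=0 FIRE
t=2: input=0 -> V=0
t=3: input=1 -> V=6
t=4: input=2 -> V=16
t=5: input=1 -> V=17
t=6: input=3 -> V=0 FIRE
t=7: input=1 -> V=6
t=8: input=2 -> V=16
t=9: input=1 -> V=17
t=10: input=2 -> V=0 FIRE
t=11: input=1 -> V=6

Answer: 3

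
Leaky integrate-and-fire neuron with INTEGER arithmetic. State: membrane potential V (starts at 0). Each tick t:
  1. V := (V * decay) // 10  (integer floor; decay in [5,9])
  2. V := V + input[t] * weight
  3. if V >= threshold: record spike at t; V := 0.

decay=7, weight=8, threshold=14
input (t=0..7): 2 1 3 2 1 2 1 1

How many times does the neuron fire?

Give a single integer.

Answer: 4

Derivation:
t=0: input=2 -> V=0 FIRE
t=1: input=1 -> V=8
t=2: input=3 -> V=0 FIRE
t=3: input=2 -> V=0 FIRE
t=4: input=1 -> V=8
t=5: input=2 -> V=0 FIRE
t=6: input=1 -> V=8
t=7: input=1 -> V=13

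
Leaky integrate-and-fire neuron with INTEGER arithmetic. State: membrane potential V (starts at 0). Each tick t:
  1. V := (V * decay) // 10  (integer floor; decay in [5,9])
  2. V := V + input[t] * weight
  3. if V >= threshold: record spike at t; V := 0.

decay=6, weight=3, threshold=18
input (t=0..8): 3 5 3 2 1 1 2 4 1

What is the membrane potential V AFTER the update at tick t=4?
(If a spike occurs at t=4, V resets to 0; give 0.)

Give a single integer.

Answer: 9

Derivation:
t=0: input=3 -> V=9
t=1: input=5 -> V=0 FIRE
t=2: input=3 -> V=9
t=3: input=2 -> V=11
t=4: input=1 -> V=9
t=5: input=1 -> V=8
t=6: input=2 -> V=10
t=7: input=4 -> V=0 FIRE
t=8: input=1 -> V=3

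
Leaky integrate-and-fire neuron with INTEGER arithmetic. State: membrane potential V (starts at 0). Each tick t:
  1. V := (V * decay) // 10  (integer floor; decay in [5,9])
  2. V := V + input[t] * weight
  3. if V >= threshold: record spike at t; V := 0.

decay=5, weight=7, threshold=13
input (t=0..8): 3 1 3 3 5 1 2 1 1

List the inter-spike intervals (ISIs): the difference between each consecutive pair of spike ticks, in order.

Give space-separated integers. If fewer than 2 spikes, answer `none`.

Answer: 2 1 1 2

Derivation:
t=0: input=3 -> V=0 FIRE
t=1: input=1 -> V=7
t=2: input=3 -> V=0 FIRE
t=3: input=3 -> V=0 FIRE
t=4: input=5 -> V=0 FIRE
t=5: input=1 -> V=7
t=6: input=2 -> V=0 FIRE
t=7: input=1 -> V=7
t=8: input=1 -> V=10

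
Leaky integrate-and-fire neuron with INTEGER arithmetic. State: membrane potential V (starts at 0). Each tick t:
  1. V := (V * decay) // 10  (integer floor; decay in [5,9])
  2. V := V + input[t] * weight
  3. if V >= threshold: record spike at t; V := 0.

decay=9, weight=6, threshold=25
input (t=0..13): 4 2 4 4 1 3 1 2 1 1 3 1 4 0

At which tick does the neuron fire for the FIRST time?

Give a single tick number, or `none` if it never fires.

Answer: 1

Derivation:
t=0: input=4 -> V=24
t=1: input=2 -> V=0 FIRE
t=2: input=4 -> V=24
t=3: input=4 -> V=0 FIRE
t=4: input=1 -> V=6
t=5: input=3 -> V=23
t=6: input=1 -> V=0 FIRE
t=7: input=2 -> V=12
t=8: input=1 -> V=16
t=9: input=1 -> V=20
t=10: input=3 -> V=0 FIRE
t=11: input=1 -> V=6
t=12: input=4 -> V=0 FIRE
t=13: input=0 -> V=0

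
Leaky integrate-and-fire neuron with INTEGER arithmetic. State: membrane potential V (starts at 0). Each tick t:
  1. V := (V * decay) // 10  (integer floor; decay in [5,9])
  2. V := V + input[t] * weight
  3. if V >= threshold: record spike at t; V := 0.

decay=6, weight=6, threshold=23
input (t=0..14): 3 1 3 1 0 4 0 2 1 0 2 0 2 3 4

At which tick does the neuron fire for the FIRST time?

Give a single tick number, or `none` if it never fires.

t=0: input=3 -> V=18
t=1: input=1 -> V=16
t=2: input=3 -> V=0 FIRE
t=3: input=1 -> V=6
t=4: input=0 -> V=3
t=5: input=4 -> V=0 FIRE
t=6: input=0 -> V=0
t=7: input=2 -> V=12
t=8: input=1 -> V=13
t=9: input=0 -> V=7
t=10: input=2 -> V=16
t=11: input=0 -> V=9
t=12: input=2 -> V=17
t=13: input=3 -> V=0 FIRE
t=14: input=4 -> V=0 FIRE

Answer: 2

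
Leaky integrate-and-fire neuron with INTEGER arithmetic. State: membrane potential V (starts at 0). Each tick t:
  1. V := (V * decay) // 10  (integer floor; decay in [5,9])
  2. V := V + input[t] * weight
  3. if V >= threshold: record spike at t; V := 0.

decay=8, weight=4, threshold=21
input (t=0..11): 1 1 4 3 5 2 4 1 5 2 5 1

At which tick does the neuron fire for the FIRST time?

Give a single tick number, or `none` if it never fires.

Answer: 2

Derivation:
t=0: input=1 -> V=4
t=1: input=1 -> V=7
t=2: input=4 -> V=0 FIRE
t=3: input=3 -> V=12
t=4: input=5 -> V=0 FIRE
t=5: input=2 -> V=8
t=6: input=4 -> V=0 FIRE
t=7: input=1 -> V=4
t=8: input=5 -> V=0 FIRE
t=9: input=2 -> V=8
t=10: input=5 -> V=0 FIRE
t=11: input=1 -> V=4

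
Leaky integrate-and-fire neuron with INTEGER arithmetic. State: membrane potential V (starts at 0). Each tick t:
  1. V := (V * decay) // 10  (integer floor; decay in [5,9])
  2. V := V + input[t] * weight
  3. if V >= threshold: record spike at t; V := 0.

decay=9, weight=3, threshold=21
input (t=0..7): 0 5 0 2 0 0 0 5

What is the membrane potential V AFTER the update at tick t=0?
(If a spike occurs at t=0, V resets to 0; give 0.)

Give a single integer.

t=0: input=0 -> V=0
t=1: input=5 -> V=15
t=2: input=0 -> V=13
t=3: input=2 -> V=17
t=4: input=0 -> V=15
t=5: input=0 -> V=13
t=6: input=0 -> V=11
t=7: input=5 -> V=0 FIRE

Answer: 0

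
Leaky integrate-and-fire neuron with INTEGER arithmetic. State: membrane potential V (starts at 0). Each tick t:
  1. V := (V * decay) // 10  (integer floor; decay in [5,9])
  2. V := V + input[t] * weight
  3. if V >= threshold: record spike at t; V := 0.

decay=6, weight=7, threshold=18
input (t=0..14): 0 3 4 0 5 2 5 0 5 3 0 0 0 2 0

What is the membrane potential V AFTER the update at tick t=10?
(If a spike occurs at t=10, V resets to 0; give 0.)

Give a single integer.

Answer: 0

Derivation:
t=0: input=0 -> V=0
t=1: input=3 -> V=0 FIRE
t=2: input=4 -> V=0 FIRE
t=3: input=0 -> V=0
t=4: input=5 -> V=0 FIRE
t=5: input=2 -> V=14
t=6: input=5 -> V=0 FIRE
t=7: input=0 -> V=0
t=8: input=5 -> V=0 FIRE
t=9: input=3 -> V=0 FIRE
t=10: input=0 -> V=0
t=11: input=0 -> V=0
t=12: input=0 -> V=0
t=13: input=2 -> V=14
t=14: input=0 -> V=8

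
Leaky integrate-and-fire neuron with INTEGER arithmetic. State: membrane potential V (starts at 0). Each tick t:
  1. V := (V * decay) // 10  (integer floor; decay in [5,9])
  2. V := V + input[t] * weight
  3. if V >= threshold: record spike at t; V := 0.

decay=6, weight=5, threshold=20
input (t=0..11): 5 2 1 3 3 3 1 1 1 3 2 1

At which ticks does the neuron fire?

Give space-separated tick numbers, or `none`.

t=0: input=5 -> V=0 FIRE
t=1: input=2 -> V=10
t=2: input=1 -> V=11
t=3: input=3 -> V=0 FIRE
t=4: input=3 -> V=15
t=5: input=3 -> V=0 FIRE
t=6: input=1 -> V=5
t=7: input=1 -> V=8
t=8: input=1 -> V=9
t=9: input=3 -> V=0 FIRE
t=10: input=2 -> V=10
t=11: input=1 -> V=11

Answer: 0 3 5 9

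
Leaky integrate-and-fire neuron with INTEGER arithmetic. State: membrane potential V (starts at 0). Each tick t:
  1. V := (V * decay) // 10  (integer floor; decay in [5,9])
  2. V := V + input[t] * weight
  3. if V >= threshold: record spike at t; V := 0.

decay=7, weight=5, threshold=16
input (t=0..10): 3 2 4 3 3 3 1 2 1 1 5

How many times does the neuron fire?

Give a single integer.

Answer: 5

Derivation:
t=0: input=3 -> V=15
t=1: input=2 -> V=0 FIRE
t=2: input=4 -> V=0 FIRE
t=3: input=3 -> V=15
t=4: input=3 -> V=0 FIRE
t=5: input=3 -> V=15
t=6: input=1 -> V=15
t=7: input=2 -> V=0 FIRE
t=8: input=1 -> V=5
t=9: input=1 -> V=8
t=10: input=5 -> V=0 FIRE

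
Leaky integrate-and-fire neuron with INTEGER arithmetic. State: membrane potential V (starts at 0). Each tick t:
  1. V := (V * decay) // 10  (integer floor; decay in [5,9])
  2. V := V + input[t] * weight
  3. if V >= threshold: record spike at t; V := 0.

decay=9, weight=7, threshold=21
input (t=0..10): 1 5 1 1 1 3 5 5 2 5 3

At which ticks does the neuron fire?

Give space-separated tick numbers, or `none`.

Answer: 1 5 6 7 9 10

Derivation:
t=0: input=1 -> V=7
t=1: input=5 -> V=0 FIRE
t=2: input=1 -> V=7
t=3: input=1 -> V=13
t=4: input=1 -> V=18
t=5: input=3 -> V=0 FIRE
t=6: input=5 -> V=0 FIRE
t=7: input=5 -> V=0 FIRE
t=8: input=2 -> V=14
t=9: input=5 -> V=0 FIRE
t=10: input=3 -> V=0 FIRE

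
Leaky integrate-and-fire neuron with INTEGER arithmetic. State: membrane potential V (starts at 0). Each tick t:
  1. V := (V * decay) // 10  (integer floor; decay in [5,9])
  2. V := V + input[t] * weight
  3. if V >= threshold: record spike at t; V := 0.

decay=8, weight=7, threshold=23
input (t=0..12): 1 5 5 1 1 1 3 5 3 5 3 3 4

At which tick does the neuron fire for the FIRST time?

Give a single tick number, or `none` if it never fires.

Answer: 1

Derivation:
t=0: input=1 -> V=7
t=1: input=5 -> V=0 FIRE
t=2: input=5 -> V=0 FIRE
t=3: input=1 -> V=7
t=4: input=1 -> V=12
t=5: input=1 -> V=16
t=6: input=3 -> V=0 FIRE
t=7: input=5 -> V=0 FIRE
t=8: input=3 -> V=21
t=9: input=5 -> V=0 FIRE
t=10: input=3 -> V=21
t=11: input=3 -> V=0 FIRE
t=12: input=4 -> V=0 FIRE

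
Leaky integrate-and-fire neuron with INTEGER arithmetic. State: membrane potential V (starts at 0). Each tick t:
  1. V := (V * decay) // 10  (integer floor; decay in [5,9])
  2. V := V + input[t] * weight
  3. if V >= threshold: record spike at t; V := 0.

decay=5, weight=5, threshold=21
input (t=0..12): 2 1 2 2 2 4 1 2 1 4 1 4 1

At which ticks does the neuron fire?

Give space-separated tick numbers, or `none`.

Answer: 5 9 11

Derivation:
t=0: input=2 -> V=10
t=1: input=1 -> V=10
t=2: input=2 -> V=15
t=3: input=2 -> V=17
t=4: input=2 -> V=18
t=5: input=4 -> V=0 FIRE
t=6: input=1 -> V=5
t=7: input=2 -> V=12
t=8: input=1 -> V=11
t=9: input=4 -> V=0 FIRE
t=10: input=1 -> V=5
t=11: input=4 -> V=0 FIRE
t=12: input=1 -> V=5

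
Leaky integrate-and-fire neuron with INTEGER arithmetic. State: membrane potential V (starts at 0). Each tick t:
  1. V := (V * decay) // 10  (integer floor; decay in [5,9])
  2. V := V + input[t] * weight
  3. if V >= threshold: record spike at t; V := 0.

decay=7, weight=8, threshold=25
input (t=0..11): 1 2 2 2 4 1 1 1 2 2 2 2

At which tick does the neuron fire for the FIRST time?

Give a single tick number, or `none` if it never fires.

Answer: 2

Derivation:
t=0: input=1 -> V=8
t=1: input=2 -> V=21
t=2: input=2 -> V=0 FIRE
t=3: input=2 -> V=16
t=4: input=4 -> V=0 FIRE
t=5: input=1 -> V=8
t=6: input=1 -> V=13
t=7: input=1 -> V=17
t=8: input=2 -> V=0 FIRE
t=9: input=2 -> V=16
t=10: input=2 -> V=0 FIRE
t=11: input=2 -> V=16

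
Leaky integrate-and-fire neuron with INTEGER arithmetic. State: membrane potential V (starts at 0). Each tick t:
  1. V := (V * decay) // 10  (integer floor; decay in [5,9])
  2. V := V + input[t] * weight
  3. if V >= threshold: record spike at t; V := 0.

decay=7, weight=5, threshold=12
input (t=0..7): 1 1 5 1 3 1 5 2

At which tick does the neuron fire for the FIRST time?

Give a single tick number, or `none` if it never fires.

t=0: input=1 -> V=5
t=1: input=1 -> V=8
t=2: input=5 -> V=0 FIRE
t=3: input=1 -> V=5
t=4: input=3 -> V=0 FIRE
t=5: input=1 -> V=5
t=6: input=5 -> V=0 FIRE
t=7: input=2 -> V=10

Answer: 2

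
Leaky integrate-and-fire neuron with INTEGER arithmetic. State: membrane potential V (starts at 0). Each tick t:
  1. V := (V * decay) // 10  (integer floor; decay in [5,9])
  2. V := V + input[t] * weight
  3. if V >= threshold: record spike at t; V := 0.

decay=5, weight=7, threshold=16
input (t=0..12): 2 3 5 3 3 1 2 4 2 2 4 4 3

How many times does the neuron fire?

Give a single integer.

Answer: 10

Derivation:
t=0: input=2 -> V=14
t=1: input=3 -> V=0 FIRE
t=2: input=5 -> V=0 FIRE
t=3: input=3 -> V=0 FIRE
t=4: input=3 -> V=0 FIRE
t=5: input=1 -> V=7
t=6: input=2 -> V=0 FIRE
t=7: input=4 -> V=0 FIRE
t=8: input=2 -> V=14
t=9: input=2 -> V=0 FIRE
t=10: input=4 -> V=0 FIRE
t=11: input=4 -> V=0 FIRE
t=12: input=3 -> V=0 FIRE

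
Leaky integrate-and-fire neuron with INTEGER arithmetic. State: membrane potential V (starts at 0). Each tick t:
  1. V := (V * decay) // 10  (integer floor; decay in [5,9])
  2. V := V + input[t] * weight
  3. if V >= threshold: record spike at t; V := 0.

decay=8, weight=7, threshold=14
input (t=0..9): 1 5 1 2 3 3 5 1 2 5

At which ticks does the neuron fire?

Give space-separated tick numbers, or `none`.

Answer: 1 3 4 5 6 8 9

Derivation:
t=0: input=1 -> V=7
t=1: input=5 -> V=0 FIRE
t=2: input=1 -> V=7
t=3: input=2 -> V=0 FIRE
t=4: input=3 -> V=0 FIRE
t=5: input=3 -> V=0 FIRE
t=6: input=5 -> V=0 FIRE
t=7: input=1 -> V=7
t=8: input=2 -> V=0 FIRE
t=9: input=5 -> V=0 FIRE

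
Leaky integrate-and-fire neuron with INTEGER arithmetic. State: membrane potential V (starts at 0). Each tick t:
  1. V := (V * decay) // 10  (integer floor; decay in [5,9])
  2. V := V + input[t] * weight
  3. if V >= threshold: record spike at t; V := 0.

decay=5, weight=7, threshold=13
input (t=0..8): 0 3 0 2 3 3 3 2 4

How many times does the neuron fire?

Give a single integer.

t=0: input=0 -> V=0
t=1: input=3 -> V=0 FIRE
t=2: input=0 -> V=0
t=3: input=2 -> V=0 FIRE
t=4: input=3 -> V=0 FIRE
t=5: input=3 -> V=0 FIRE
t=6: input=3 -> V=0 FIRE
t=7: input=2 -> V=0 FIRE
t=8: input=4 -> V=0 FIRE

Answer: 7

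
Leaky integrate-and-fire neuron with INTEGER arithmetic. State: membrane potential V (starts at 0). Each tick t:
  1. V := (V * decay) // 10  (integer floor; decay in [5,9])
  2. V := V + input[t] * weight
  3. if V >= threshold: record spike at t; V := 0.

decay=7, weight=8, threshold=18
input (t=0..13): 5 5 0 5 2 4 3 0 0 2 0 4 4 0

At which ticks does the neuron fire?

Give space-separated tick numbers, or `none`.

Answer: 0 1 3 5 6 11 12

Derivation:
t=0: input=5 -> V=0 FIRE
t=1: input=5 -> V=0 FIRE
t=2: input=0 -> V=0
t=3: input=5 -> V=0 FIRE
t=4: input=2 -> V=16
t=5: input=4 -> V=0 FIRE
t=6: input=3 -> V=0 FIRE
t=7: input=0 -> V=0
t=8: input=0 -> V=0
t=9: input=2 -> V=16
t=10: input=0 -> V=11
t=11: input=4 -> V=0 FIRE
t=12: input=4 -> V=0 FIRE
t=13: input=0 -> V=0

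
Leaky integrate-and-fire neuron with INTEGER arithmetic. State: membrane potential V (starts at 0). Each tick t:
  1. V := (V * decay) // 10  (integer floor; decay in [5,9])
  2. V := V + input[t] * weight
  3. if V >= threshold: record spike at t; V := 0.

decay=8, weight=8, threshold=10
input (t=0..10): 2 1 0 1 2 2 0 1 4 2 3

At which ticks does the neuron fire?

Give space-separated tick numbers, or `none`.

Answer: 0 3 4 5 8 9 10

Derivation:
t=0: input=2 -> V=0 FIRE
t=1: input=1 -> V=8
t=2: input=0 -> V=6
t=3: input=1 -> V=0 FIRE
t=4: input=2 -> V=0 FIRE
t=5: input=2 -> V=0 FIRE
t=6: input=0 -> V=0
t=7: input=1 -> V=8
t=8: input=4 -> V=0 FIRE
t=9: input=2 -> V=0 FIRE
t=10: input=3 -> V=0 FIRE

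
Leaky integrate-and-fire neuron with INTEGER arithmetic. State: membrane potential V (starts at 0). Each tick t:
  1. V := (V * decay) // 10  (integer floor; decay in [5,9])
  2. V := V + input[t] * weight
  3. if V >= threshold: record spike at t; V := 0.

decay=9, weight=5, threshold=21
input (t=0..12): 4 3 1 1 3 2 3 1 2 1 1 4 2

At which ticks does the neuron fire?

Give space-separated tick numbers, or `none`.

t=0: input=4 -> V=20
t=1: input=3 -> V=0 FIRE
t=2: input=1 -> V=5
t=3: input=1 -> V=9
t=4: input=3 -> V=0 FIRE
t=5: input=2 -> V=10
t=6: input=3 -> V=0 FIRE
t=7: input=1 -> V=5
t=8: input=2 -> V=14
t=9: input=1 -> V=17
t=10: input=1 -> V=20
t=11: input=4 -> V=0 FIRE
t=12: input=2 -> V=10

Answer: 1 4 6 11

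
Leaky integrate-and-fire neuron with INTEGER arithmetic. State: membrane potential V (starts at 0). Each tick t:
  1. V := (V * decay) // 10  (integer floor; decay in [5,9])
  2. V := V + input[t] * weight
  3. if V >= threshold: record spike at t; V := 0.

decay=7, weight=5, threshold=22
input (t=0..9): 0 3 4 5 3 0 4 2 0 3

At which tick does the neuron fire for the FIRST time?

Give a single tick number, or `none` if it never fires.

Answer: 2

Derivation:
t=0: input=0 -> V=0
t=1: input=3 -> V=15
t=2: input=4 -> V=0 FIRE
t=3: input=5 -> V=0 FIRE
t=4: input=3 -> V=15
t=5: input=0 -> V=10
t=6: input=4 -> V=0 FIRE
t=7: input=2 -> V=10
t=8: input=0 -> V=7
t=9: input=3 -> V=19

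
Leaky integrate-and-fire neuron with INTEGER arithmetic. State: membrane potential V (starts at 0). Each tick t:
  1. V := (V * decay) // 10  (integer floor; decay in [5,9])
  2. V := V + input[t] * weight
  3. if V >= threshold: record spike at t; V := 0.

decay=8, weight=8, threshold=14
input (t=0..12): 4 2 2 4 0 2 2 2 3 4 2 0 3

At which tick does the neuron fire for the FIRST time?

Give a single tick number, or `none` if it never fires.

Answer: 0

Derivation:
t=0: input=4 -> V=0 FIRE
t=1: input=2 -> V=0 FIRE
t=2: input=2 -> V=0 FIRE
t=3: input=4 -> V=0 FIRE
t=4: input=0 -> V=0
t=5: input=2 -> V=0 FIRE
t=6: input=2 -> V=0 FIRE
t=7: input=2 -> V=0 FIRE
t=8: input=3 -> V=0 FIRE
t=9: input=4 -> V=0 FIRE
t=10: input=2 -> V=0 FIRE
t=11: input=0 -> V=0
t=12: input=3 -> V=0 FIRE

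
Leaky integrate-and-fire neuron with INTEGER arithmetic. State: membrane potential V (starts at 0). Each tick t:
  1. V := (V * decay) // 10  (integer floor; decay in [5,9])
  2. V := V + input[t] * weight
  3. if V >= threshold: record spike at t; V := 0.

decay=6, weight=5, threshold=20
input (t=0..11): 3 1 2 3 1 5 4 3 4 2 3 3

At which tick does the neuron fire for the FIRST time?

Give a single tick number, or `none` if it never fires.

t=0: input=3 -> V=15
t=1: input=1 -> V=14
t=2: input=2 -> V=18
t=3: input=3 -> V=0 FIRE
t=4: input=1 -> V=5
t=5: input=5 -> V=0 FIRE
t=6: input=4 -> V=0 FIRE
t=7: input=3 -> V=15
t=8: input=4 -> V=0 FIRE
t=9: input=2 -> V=10
t=10: input=3 -> V=0 FIRE
t=11: input=3 -> V=15

Answer: 3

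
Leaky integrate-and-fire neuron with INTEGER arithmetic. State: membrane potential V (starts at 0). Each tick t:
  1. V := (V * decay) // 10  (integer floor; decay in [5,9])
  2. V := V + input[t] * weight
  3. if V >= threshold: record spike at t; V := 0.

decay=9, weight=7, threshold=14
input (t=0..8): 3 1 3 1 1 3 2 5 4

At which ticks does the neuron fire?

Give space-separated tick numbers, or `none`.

Answer: 0 2 5 6 7 8

Derivation:
t=0: input=3 -> V=0 FIRE
t=1: input=1 -> V=7
t=2: input=3 -> V=0 FIRE
t=3: input=1 -> V=7
t=4: input=1 -> V=13
t=5: input=3 -> V=0 FIRE
t=6: input=2 -> V=0 FIRE
t=7: input=5 -> V=0 FIRE
t=8: input=4 -> V=0 FIRE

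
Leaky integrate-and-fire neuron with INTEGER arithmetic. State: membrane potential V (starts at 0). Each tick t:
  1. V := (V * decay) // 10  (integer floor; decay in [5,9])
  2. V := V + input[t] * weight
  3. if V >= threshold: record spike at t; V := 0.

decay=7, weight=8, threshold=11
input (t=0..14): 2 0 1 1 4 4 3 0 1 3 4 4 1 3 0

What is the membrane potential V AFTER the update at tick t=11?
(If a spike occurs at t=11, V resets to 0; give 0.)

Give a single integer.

Answer: 0

Derivation:
t=0: input=2 -> V=0 FIRE
t=1: input=0 -> V=0
t=2: input=1 -> V=8
t=3: input=1 -> V=0 FIRE
t=4: input=4 -> V=0 FIRE
t=5: input=4 -> V=0 FIRE
t=6: input=3 -> V=0 FIRE
t=7: input=0 -> V=0
t=8: input=1 -> V=8
t=9: input=3 -> V=0 FIRE
t=10: input=4 -> V=0 FIRE
t=11: input=4 -> V=0 FIRE
t=12: input=1 -> V=8
t=13: input=3 -> V=0 FIRE
t=14: input=0 -> V=0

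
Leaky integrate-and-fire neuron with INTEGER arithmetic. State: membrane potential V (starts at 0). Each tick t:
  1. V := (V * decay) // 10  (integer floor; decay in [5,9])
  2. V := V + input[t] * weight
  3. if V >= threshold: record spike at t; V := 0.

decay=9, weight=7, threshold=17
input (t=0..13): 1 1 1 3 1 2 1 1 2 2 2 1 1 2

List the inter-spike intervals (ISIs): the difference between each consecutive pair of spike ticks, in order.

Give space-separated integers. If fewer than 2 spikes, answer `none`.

Answer: 1 2 3 2 3

Derivation:
t=0: input=1 -> V=7
t=1: input=1 -> V=13
t=2: input=1 -> V=0 FIRE
t=3: input=3 -> V=0 FIRE
t=4: input=1 -> V=7
t=5: input=2 -> V=0 FIRE
t=6: input=1 -> V=7
t=7: input=1 -> V=13
t=8: input=2 -> V=0 FIRE
t=9: input=2 -> V=14
t=10: input=2 -> V=0 FIRE
t=11: input=1 -> V=7
t=12: input=1 -> V=13
t=13: input=2 -> V=0 FIRE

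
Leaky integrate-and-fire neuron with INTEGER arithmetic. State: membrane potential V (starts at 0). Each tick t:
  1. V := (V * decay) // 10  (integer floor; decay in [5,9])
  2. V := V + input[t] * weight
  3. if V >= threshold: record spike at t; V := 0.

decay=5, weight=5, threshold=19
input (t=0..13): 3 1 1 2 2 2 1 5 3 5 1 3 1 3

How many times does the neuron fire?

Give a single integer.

t=0: input=3 -> V=15
t=1: input=1 -> V=12
t=2: input=1 -> V=11
t=3: input=2 -> V=15
t=4: input=2 -> V=17
t=5: input=2 -> V=18
t=6: input=1 -> V=14
t=7: input=5 -> V=0 FIRE
t=8: input=3 -> V=15
t=9: input=5 -> V=0 FIRE
t=10: input=1 -> V=5
t=11: input=3 -> V=17
t=12: input=1 -> V=13
t=13: input=3 -> V=0 FIRE

Answer: 3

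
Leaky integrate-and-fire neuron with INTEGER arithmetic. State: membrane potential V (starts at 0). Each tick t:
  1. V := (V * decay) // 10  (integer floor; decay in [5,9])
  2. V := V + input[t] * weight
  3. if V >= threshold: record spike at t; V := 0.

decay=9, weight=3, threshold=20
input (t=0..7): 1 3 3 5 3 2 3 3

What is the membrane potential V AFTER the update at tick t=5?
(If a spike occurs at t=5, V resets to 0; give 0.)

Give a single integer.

t=0: input=1 -> V=3
t=1: input=3 -> V=11
t=2: input=3 -> V=18
t=3: input=5 -> V=0 FIRE
t=4: input=3 -> V=9
t=5: input=2 -> V=14
t=6: input=3 -> V=0 FIRE
t=7: input=3 -> V=9

Answer: 14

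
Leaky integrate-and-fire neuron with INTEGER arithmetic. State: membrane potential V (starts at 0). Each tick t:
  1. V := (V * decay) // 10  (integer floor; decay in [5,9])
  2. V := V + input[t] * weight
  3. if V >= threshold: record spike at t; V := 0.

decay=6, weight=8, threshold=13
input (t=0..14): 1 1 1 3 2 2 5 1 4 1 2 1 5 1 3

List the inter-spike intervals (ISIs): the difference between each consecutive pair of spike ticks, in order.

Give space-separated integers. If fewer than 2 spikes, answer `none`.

t=0: input=1 -> V=8
t=1: input=1 -> V=12
t=2: input=1 -> V=0 FIRE
t=3: input=3 -> V=0 FIRE
t=4: input=2 -> V=0 FIRE
t=5: input=2 -> V=0 FIRE
t=6: input=5 -> V=0 FIRE
t=7: input=1 -> V=8
t=8: input=4 -> V=0 FIRE
t=9: input=1 -> V=8
t=10: input=2 -> V=0 FIRE
t=11: input=1 -> V=8
t=12: input=5 -> V=0 FIRE
t=13: input=1 -> V=8
t=14: input=3 -> V=0 FIRE

Answer: 1 1 1 1 2 2 2 2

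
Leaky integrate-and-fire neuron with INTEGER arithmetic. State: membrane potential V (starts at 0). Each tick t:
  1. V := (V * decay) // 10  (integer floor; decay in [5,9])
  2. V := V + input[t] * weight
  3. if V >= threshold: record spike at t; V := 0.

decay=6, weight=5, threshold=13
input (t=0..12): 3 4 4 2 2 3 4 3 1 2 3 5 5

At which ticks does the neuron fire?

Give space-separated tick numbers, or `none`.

Answer: 0 1 2 4 5 6 7 9 10 11 12

Derivation:
t=0: input=3 -> V=0 FIRE
t=1: input=4 -> V=0 FIRE
t=2: input=4 -> V=0 FIRE
t=3: input=2 -> V=10
t=4: input=2 -> V=0 FIRE
t=5: input=3 -> V=0 FIRE
t=6: input=4 -> V=0 FIRE
t=7: input=3 -> V=0 FIRE
t=8: input=1 -> V=5
t=9: input=2 -> V=0 FIRE
t=10: input=3 -> V=0 FIRE
t=11: input=5 -> V=0 FIRE
t=12: input=5 -> V=0 FIRE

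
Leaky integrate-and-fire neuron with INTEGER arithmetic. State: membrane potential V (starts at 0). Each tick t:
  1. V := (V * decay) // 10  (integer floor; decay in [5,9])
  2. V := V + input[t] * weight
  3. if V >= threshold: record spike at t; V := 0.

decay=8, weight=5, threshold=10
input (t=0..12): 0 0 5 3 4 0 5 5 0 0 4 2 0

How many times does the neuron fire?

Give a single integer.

Answer: 7

Derivation:
t=0: input=0 -> V=0
t=1: input=0 -> V=0
t=2: input=5 -> V=0 FIRE
t=3: input=3 -> V=0 FIRE
t=4: input=4 -> V=0 FIRE
t=5: input=0 -> V=0
t=6: input=5 -> V=0 FIRE
t=7: input=5 -> V=0 FIRE
t=8: input=0 -> V=0
t=9: input=0 -> V=0
t=10: input=4 -> V=0 FIRE
t=11: input=2 -> V=0 FIRE
t=12: input=0 -> V=0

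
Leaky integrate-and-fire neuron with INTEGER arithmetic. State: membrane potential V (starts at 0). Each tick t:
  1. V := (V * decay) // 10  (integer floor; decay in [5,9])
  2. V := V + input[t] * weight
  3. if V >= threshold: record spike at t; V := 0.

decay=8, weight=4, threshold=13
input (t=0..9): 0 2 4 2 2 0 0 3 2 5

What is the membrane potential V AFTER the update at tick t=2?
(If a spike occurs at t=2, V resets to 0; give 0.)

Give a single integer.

t=0: input=0 -> V=0
t=1: input=2 -> V=8
t=2: input=4 -> V=0 FIRE
t=3: input=2 -> V=8
t=4: input=2 -> V=0 FIRE
t=5: input=0 -> V=0
t=6: input=0 -> V=0
t=7: input=3 -> V=12
t=8: input=2 -> V=0 FIRE
t=9: input=5 -> V=0 FIRE

Answer: 0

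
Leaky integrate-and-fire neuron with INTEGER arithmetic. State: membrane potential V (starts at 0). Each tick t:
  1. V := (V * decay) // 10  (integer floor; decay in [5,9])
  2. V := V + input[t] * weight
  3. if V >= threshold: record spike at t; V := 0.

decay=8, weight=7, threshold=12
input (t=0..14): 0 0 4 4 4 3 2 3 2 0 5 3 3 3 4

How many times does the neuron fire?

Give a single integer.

Answer: 12

Derivation:
t=0: input=0 -> V=0
t=1: input=0 -> V=0
t=2: input=4 -> V=0 FIRE
t=3: input=4 -> V=0 FIRE
t=4: input=4 -> V=0 FIRE
t=5: input=3 -> V=0 FIRE
t=6: input=2 -> V=0 FIRE
t=7: input=3 -> V=0 FIRE
t=8: input=2 -> V=0 FIRE
t=9: input=0 -> V=0
t=10: input=5 -> V=0 FIRE
t=11: input=3 -> V=0 FIRE
t=12: input=3 -> V=0 FIRE
t=13: input=3 -> V=0 FIRE
t=14: input=4 -> V=0 FIRE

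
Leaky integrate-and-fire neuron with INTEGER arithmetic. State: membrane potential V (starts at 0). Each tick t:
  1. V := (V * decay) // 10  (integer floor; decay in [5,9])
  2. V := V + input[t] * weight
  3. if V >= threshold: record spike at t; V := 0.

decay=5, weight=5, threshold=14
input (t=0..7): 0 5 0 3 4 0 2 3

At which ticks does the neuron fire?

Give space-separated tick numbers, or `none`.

t=0: input=0 -> V=0
t=1: input=5 -> V=0 FIRE
t=2: input=0 -> V=0
t=3: input=3 -> V=0 FIRE
t=4: input=4 -> V=0 FIRE
t=5: input=0 -> V=0
t=6: input=2 -> V=10
t=7: input=3 -> V=0 FIRE

Answer: 1 3 4 7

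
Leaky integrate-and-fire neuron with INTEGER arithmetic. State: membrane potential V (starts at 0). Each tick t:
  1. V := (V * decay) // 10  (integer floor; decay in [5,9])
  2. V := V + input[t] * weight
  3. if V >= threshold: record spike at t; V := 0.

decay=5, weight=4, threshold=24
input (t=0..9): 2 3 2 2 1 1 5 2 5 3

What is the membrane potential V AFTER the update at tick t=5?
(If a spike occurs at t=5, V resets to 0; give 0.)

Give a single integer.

t=0: input=2 -> V=8
t=1: input=3 -> V=16
t=2: input=2 -> V=16
t=3: input=2 -> V=16
t=4: input=1 -> V=12
t=5: input=1 -> V=10
t=6: input=5 -> V=0 FIRE
t=7: input=2 -> V=8
t=8: input=5 -> V=0 FIRE
t=9: input=3 -> V=12

Answer: 10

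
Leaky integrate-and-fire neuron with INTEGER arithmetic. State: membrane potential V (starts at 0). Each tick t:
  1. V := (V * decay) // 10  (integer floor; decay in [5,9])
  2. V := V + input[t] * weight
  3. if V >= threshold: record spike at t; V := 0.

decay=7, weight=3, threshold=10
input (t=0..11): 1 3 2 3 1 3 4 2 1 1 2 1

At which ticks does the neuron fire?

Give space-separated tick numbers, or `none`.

Answer: 1 3 5 6 10

Derivation:
t=0: input=1 -> V=3
t=1: input=3 -> V=0 FIRE
t=2: input=2 -> V=6
t=3: input=3 -> V=0 FIRE
t=4: input=1 -> V=3
t=5: input=3 -> V=0 FIRE
t=6: input=4 -> V=0 FIRE
t=7: input=2 -> V=6
t=8: input=1 -> V=7
t=9: input=1 -> V=7
t=10: input=2 -> V=0 FIRE
t=11: input=1 -> V=3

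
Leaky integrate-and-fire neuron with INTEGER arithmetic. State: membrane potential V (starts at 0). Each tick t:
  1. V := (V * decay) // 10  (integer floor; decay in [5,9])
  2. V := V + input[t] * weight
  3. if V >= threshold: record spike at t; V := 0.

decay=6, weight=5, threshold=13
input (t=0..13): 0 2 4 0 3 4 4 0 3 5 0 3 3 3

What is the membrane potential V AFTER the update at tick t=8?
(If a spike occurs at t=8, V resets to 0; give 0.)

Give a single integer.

Answer: 0

Derivation:
t=0: input=0 -> V=0
t=1: input=2 -> V=10
t=2: input=4 -> V=0 FIRE
t=3: input=0 -> V=0
t=4: input=3 -> V=0 FIRE
t=5: input=4 -> V=0 FIRE
t=6: input=4 -> V=0 FIRE
t=7: input=0 -> V=0
t=8: input=3 -> V=0 FIRE
t=9: input=5 -> V=0 FIRE
t=10: input=0 -> V=0
t=11: input=3 -> V=0 FIRE
t=12: input=3 -> V=0 FIRE
t=13: input=3 -> V=0 FIRE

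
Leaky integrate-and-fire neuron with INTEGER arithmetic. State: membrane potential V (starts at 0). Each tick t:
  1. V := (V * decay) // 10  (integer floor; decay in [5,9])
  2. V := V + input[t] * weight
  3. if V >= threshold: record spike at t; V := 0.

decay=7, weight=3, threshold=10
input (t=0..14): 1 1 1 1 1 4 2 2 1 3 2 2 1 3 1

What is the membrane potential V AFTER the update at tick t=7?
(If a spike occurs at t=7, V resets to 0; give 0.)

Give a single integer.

Answer: 0

Derivation:
t=0: input=1 -> V=3
t=1: input=1 -> V=5
t=2: input=1 -> V=6
t=3: input=1 -> V=7
t=4: input=1 -> V=7
t=5: input=4 -> V=0 FIRE
t=6: input=2 -> V=6
t=7: input=2 -> V=0 FIRE
t=8: input=1 -> V=3
t=9: input=3 -> V=0 FIRE
t=10: input=2 -> V=6
t=11: input=2 -> V=0 FIRE
t=12: input=1 -> V=3
t=13: input=3 -> V=0 FIRE
t=14: input=1 -> V=3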